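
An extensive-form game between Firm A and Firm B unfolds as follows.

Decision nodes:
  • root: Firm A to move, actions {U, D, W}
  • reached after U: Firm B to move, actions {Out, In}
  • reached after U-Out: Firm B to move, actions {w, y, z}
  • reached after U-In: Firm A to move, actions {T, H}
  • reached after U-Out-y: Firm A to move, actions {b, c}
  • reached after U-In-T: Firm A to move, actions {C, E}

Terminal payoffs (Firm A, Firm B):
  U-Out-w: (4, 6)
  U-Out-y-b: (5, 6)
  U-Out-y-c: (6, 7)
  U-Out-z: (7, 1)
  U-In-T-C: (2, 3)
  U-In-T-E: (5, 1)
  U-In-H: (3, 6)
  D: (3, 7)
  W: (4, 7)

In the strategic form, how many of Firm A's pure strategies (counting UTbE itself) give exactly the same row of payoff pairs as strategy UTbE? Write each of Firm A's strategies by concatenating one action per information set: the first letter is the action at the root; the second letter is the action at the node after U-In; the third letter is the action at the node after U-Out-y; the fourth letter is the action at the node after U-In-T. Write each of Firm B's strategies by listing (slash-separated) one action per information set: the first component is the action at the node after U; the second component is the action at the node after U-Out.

1

Row for UTbE (columns Out/w, Out/y, Out/z, In/w, In/y, In/z): (4,6) (5,6) (7,1) (5,1) (5,1) (5,1).
Every one of Firm A's information sets is on the play path for some reply by Firm B when Firm A follows UTbE.
Changing the action at any of them therefore changes at least one column, so only UTbE itself gives this row.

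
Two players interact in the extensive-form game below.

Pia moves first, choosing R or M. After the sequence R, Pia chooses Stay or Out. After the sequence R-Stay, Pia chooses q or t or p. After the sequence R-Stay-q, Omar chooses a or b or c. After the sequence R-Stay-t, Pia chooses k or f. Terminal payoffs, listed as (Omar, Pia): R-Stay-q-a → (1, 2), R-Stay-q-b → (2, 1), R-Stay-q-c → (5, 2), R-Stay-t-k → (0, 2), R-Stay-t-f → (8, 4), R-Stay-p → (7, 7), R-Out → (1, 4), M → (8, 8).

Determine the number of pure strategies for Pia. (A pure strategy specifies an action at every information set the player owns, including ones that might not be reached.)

24

Pia owns the root with actions {R, M} — two choices.
Pia owns the node after R with actions {Stay, Out} — two choices.
Pia owns the node after R-Stay with actions {q, t, p} — three choices.
Pia owns the node after R-Stay-t with actions {k, f} — two choices.
A pure strategy fixes one action at each information set independently, so the count is the product 2 × 2 × 3 × 2 = 24.
(For reference, Omar has 3 pure strategies, giving a 24×3 normal-form matrix.)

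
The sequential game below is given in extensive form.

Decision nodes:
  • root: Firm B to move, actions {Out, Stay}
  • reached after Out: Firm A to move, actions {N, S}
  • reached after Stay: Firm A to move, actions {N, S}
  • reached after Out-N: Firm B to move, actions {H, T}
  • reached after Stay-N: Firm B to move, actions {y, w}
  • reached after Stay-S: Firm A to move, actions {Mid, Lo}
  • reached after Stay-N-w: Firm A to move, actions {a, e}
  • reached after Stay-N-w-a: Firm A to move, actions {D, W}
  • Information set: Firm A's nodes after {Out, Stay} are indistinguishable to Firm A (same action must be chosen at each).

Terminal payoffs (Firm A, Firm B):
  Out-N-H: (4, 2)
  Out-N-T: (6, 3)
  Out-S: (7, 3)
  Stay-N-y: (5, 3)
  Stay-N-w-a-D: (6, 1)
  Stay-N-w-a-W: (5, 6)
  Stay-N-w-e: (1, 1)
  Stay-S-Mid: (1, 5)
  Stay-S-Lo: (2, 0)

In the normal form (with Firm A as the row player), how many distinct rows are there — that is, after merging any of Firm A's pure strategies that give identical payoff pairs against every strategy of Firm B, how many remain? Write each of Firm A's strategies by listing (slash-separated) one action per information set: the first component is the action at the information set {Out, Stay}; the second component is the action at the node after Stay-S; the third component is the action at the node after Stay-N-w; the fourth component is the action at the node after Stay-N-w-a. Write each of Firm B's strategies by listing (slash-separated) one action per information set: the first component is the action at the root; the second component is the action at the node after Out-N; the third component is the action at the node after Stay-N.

Firm A has 16 pure strategies: N/Mid/a/D, N/Mid/a/W, N/Mid/e/D, N/Mid/e/W, N/Lo/a/D, N/Lo/a/W, N/Lo/e/D, N/Lo/e/W, S/Mid/a/D, S/Mid/a/W, S/Mid/e/D, S/Mid/e/W, S/Lo/a/D, S/Lo/a/W, S/Lo/e/D, S/Lo/e/W. Columns: Out/H/y, Out/H/w, Out/T/y, Out/T/w, Stay/H/y, Stay/H/w, Stay/T/y, Stay/T/w.
{N/Mid/a/D, N/Lo/a/D} → row (4,2) (4,2) (6,3) (6,3) (5,3) (6,1) (5,3) (6,1)
{N/Mid/a/W, N/Lo/a/W} → row (4,2) (4,2) (6,3) (6,3) (5,3) (5,6) (5,3) (5,6)
{N/Mid/e/D, N/Mid/e/W, N/Lo/e/D, N/Lo/e/W} → row (4,2) (4,2) (6,3) (6,3) (5,3) (1,1) (5,3) (1,1)
{S/Mid/a/D, S/Mid/a/W, S/Mid/e/D, S/Mid/e/W} → row (7,3) (7,3) (7,3) (7,3) (1,5) (1,5) (1,5) (1,5)
{S/Lo/a/D, S/Lo/a/W, S/Lo/e/D, S/Lo/e/W} → row (7,3) (7,3) (7,3) (7,3) (2,0) (2,0) (2,0) (2,0)
That's 5 distinct rows out of 16 strategies.

5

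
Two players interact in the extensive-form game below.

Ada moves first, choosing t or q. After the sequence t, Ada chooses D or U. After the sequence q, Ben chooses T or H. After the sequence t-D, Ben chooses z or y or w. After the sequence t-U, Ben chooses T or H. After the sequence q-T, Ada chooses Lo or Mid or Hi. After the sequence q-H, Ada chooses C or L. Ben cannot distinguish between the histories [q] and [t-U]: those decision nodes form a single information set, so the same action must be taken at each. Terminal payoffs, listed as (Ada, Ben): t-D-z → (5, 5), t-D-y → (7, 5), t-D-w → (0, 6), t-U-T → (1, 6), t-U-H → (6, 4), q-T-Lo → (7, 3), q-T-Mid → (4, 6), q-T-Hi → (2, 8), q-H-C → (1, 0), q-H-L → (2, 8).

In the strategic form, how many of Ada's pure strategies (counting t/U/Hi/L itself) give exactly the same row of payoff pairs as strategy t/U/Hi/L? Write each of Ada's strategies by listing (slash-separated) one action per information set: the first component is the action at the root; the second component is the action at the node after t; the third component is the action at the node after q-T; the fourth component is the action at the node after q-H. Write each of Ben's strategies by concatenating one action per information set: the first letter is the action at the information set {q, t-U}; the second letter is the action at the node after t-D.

Row for t/U/Hi/L (columns Tz, Ty, Tw, Hz, Hy, Hw): (1,6) (1,6) (1,6) (6,4) (6,4) (6,4).
Under t/U/Hi/L, Ada's choice at the node after q-T and at the node after q-H can never be reached regardless of what Ben does, so varying those choices leaves every outcome unchanged.
Holding the reachable choices fixed and varying the unreachable ones freely already gives 3 × 2 = 6 equivalent strategies.
No other strategy reproduces this row, so those 6 are the full class: t/U/Lo/C, t/U/Lo/L, t/U/Mid/C, t/U/Mid/L, t/U/Hi/C, t/U/Hi/L.

6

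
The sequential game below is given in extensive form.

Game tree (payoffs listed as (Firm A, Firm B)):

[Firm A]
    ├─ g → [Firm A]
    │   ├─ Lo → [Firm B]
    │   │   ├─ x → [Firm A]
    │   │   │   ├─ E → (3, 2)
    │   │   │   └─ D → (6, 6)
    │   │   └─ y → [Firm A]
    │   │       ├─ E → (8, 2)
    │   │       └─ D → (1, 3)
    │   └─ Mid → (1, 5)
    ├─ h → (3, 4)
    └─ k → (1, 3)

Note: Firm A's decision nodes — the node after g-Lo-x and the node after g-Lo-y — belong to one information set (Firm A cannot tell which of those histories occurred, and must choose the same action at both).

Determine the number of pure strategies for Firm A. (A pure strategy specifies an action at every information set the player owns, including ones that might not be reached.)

Firm A owns the root with actions {g, h, k} — three choices.
Firm A owns the node after g with actions {Lo, Mid} — two choices.
Firm A owns the information set {g-Lo-x, g-Lo-y} with actions {E, D} — two choices.
A pure strategy fixes one action at each information set independently, so the count is the product 3 × 2 × 2 = 12.

12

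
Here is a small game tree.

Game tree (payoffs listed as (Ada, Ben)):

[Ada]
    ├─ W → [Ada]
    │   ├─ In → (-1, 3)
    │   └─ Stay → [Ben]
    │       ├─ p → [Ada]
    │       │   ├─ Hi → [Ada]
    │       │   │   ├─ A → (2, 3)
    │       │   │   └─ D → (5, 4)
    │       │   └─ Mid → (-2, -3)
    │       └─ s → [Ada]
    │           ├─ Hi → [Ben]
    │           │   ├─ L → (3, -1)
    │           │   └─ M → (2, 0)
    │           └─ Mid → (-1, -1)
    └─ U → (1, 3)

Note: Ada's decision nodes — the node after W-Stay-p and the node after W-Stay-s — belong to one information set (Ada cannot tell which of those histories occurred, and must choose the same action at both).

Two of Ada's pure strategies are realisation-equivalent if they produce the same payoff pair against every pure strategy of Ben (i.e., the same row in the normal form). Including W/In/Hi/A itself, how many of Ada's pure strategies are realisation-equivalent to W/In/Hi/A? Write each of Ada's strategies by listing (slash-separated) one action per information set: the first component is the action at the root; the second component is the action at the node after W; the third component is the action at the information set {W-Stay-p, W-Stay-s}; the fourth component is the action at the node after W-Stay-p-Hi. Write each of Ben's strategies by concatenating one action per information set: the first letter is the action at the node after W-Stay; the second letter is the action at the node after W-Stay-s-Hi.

4

Row for W/In/Hi/A (columns pL, pM, sL, sM): (-1,3) (-1,3) (-1,3) (-1,3).
Under W/In/Hi/A, Ada's choice at the information set {W-Stay-p, W-Stay-s} and at the node after W-Stay-p-Hi can never be reached regardless of what Ben does, so varying those choices leaves every outcome unchanged.
Holding the reachable choices fixed and varying the unreachable ones freely already gives 2 × 2 = 4 equivalent strategies.
No other strategy reproduces this row, so those 4 are the full class: W/In/Hi/A, W/In/Hi/D, W/In/Mid/A, W/In/Mid/D.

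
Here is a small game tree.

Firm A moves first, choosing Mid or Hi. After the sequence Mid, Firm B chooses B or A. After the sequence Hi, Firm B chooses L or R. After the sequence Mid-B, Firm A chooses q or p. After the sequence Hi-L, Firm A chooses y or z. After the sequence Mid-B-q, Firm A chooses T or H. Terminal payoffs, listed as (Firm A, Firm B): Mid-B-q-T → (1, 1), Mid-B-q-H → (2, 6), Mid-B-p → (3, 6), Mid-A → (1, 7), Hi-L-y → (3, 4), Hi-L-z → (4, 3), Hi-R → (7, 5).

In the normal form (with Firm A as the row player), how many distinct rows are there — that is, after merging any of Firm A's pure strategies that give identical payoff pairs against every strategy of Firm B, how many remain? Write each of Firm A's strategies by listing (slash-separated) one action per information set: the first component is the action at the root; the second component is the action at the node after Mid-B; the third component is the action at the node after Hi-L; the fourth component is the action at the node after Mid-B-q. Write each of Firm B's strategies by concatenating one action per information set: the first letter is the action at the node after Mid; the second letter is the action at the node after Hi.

5

Firm A has 16 pure strategies: Mid/q/y/T, Mid/q/y/H, Mid/q/z/T, Mid/q/z/H, Mid/p/y/T, Mid/p/y/H, Mid/p/z/T, Mid/p/z/H, Hi/q/y/T, Hi/q/y/H, Hi/q/z/T, Hi/q/z/H, Hi/p/y/T, Hi/p/y/H, Hi/p/z/T, Hi/p/z/H. Columns: BL, BR, AL, AR.
{Mid/q/y/T, Mid/q/z/T} → row (1,1) (1,1) (1,7) (1,7)
{Mid/q/y/H, Mid/q/z/H} → row (2,6) (2,6) (1,7) (1,7)
{Mid/p/y/T, Mid/p/y/H, Mid/p/z/T, Mid/p/z/H} → row (3,6) (3,6) (1,7) (1,7)
{Hi/q/y/T, Hi/q/y/H, Hi/p/y/T, Hi/p/y/H} → row (3,4) (7,5) (3,4) (7,5)
{Hi/q/z/T, Hi/q/z/H, Hi/p/z/T, Hi/p/z/H} → row (4,3) (7,5) (4,3) (7,5)
That's 5 distinct rows out of 16 strategies.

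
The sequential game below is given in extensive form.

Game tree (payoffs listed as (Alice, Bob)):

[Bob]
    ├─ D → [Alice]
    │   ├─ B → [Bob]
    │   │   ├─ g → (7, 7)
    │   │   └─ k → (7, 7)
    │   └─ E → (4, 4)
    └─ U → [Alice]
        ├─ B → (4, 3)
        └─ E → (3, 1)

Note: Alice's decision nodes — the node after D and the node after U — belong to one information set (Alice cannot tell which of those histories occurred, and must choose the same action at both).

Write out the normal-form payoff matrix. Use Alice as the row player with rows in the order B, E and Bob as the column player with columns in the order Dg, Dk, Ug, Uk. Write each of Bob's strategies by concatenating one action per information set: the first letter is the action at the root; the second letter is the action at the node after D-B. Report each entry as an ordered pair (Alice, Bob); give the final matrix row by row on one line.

B: (7,7) (7,7) (4,3) (4,3) | E: (4,4) (4,4) (3,1) (3,1)

           Dg       Dk       Ug       Uk
   B    (7,7)    (7,7)    (4,3)    (4,3)
   E    (4,4)    (4,4)    (3,1)    (3,1)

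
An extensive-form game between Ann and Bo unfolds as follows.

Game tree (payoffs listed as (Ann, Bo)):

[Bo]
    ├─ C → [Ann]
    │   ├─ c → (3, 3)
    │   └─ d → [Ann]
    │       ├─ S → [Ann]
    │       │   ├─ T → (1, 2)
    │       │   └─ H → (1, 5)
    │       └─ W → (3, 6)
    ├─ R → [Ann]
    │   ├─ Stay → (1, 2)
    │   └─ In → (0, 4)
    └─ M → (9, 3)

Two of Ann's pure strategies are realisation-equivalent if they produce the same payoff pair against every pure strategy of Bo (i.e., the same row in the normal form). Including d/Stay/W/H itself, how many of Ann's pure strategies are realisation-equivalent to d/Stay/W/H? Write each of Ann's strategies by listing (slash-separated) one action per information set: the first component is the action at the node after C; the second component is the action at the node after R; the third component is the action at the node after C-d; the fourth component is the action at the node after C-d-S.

Row for d/Stay/W/H (columns C, R, M): (3,6) (1,2) (9,3).
Under d/Stay/W/H, Ann's choice at the node after C-d-S can never be reached regardless of what Bo does, so varying those choices leaves every outcome unchanged.
Holding the reachable choices fixed and varying the unreachable one freely already gives 2 equivalent strategies.
No other strategy reproduces this row, so those 2 are the full class: d/Stay/W/T, d/Stay/W/H.

2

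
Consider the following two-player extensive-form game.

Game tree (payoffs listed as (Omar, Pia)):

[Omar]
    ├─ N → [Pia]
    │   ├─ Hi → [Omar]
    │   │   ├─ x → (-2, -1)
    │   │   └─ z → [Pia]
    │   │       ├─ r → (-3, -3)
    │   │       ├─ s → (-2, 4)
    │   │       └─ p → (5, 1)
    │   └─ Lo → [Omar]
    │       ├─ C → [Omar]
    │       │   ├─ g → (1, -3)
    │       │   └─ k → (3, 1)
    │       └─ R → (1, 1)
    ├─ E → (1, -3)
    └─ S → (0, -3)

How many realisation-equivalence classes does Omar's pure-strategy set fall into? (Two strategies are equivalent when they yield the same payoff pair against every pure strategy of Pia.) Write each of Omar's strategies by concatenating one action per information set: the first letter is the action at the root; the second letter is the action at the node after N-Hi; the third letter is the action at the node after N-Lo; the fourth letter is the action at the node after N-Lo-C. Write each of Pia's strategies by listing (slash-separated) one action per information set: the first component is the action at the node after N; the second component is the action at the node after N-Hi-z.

8

Omar has 24 pure strategies: NxCg, NxCk, NxRg, NxRk, NzCg, NzCk, NzRg, NzRk, ExCg, ExCk, ExRg, ExRk, EzCg, EzCk, EzRg, EzRk, SxCg, SxCk, SxRg, SxRk, SzCg, SzCk, SzRg, SzRk. Columns: Hi/r, Hi/s, Hi/p, Lo/r, Lo/s, Lo/p.
{NxCg} → row (-2,-1) (-2,-1) (-2,-1) (1,-3) (1,-3) (1,-3)
{NxCk} → row (-2,-1) (-2,-1) (-2,-1) (3,1) (3,1) (3,1)
{NxRg, NxRk} → row (-2,-1) (-2,-1) (-2,-1) (1,1) (1,1) (1,1)
{NzCg} → row (-3,-3) (-2,4) (5,1) (1,-3) (1,-3) (1,-3)
{NzCk} → row (-3,-3) (-2,4) (5,1) (3,1) (3,1) (3,1)
{NzRg, NzRk} → row (-3,-3) (-2,4) (5,1) (1,1) (1,1) (1,1)
{ExCg, ExCk, ExRg, ExRk, EzCg, EzCk, EzRg, EzRk} → row (1,-3) (1,-3) (1,-3) (1,-3) (1,-3) (1,-3)
{SxCg, SxCk, SxRg, SxRk, SzCg, SzCk, SzRg, SzRk} → row (0,-3) (0,-3) (0,-3) (0,-3) (0,-3) (0,-3)
That's 8 distinct rows out of 24 strategies.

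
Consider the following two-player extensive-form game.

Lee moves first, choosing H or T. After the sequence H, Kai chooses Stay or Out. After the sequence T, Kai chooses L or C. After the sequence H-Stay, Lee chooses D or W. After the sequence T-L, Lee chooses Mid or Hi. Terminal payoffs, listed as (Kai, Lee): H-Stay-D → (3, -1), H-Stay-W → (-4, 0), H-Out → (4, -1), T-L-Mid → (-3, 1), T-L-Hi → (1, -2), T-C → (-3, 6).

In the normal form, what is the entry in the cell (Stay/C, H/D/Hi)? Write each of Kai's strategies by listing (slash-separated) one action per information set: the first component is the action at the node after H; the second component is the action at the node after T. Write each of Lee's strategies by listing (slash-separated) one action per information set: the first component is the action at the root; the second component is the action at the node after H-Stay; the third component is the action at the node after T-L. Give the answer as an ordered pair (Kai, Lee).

(3, -1)

Trace the play path from the root:
  Lee plays H
  Kai plays Stay at [H]
  Lee plays D at [H-Stay]
→ terminal payoff (3, -1).
(Kai's choice at the node after T is never reached on this path, so it doesn't affect the outcome.)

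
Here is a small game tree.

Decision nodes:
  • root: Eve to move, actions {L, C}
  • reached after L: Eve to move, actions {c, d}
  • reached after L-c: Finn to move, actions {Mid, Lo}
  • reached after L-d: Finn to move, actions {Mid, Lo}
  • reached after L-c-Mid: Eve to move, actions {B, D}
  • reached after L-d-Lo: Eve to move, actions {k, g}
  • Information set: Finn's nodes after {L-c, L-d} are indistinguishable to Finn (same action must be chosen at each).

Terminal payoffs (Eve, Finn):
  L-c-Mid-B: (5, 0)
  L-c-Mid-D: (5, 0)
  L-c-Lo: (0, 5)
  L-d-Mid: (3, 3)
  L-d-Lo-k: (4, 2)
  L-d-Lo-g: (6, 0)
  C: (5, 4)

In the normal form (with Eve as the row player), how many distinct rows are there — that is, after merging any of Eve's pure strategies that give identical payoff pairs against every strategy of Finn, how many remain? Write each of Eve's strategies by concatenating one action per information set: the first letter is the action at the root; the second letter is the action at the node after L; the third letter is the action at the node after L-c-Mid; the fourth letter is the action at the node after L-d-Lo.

Eve has 16 pure strategies: LcBk, LcBg, LcDk, LcDg, LdBk, LdBg, LdDk, LdDg, CcBk, CcBg, CcDk, CcDg, CdBk, CdBg, CdDk, CdDg. Columns: Mid, Lo.
{LcBk, LcBg, LcDk, LcDg} → row (5,0) (0,5)
{LdBk, LdDk} → row (3,3) (4,2)
{LdBg, LdDg} → row (3,3) (6,0)
{CcBk, CcBg, CcDk, CcDg, CdBk, CdBg, CdDk, CdDg} → row (5,4) (5,4)
That's 4 distinct rows out of 16 strategies.

4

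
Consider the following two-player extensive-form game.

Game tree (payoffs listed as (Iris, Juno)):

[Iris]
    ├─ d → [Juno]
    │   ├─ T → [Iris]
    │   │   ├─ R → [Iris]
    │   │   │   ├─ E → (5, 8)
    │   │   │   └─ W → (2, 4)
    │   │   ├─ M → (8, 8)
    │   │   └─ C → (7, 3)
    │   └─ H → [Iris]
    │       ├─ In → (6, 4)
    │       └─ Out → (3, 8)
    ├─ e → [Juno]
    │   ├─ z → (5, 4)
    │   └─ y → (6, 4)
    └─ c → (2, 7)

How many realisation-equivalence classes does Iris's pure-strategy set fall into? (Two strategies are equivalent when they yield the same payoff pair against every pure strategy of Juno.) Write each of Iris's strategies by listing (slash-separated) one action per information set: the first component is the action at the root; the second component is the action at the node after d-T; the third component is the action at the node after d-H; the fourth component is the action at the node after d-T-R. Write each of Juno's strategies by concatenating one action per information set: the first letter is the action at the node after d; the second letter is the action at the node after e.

10

Iris has 36 pure strategies: d/R/In/E, d/R/In/W, d/R/Out/E, d/R/Out/W, d/M/In/E, d/M/In/W, d/M/Out/E, d/M/Out/W, d/C/In/E, d/C/In/W, d/C/Out/E, d/C/Out/W, e/R/In/E, e/R/In/W, e/R/Out/E, e/R/Out/W, e/M/In/E, e/M/In/W, e/M/Out/E, e/M/Out/W, e/C/In/E, e/C/In/W, e/C/Out/E, e/C/Out/W, c/R/In/E, c/R/In/W, c/R/Out/E, c/R/Out/W, c/M/In/E, c/M/In/W, c/M/Out/E, c/M/Out/W, c/C/In/E, c/C/In/W, c/C/Out/E, c/C/Out/W. Columns: Tz, Ty, Hz, Hy.
{d/R/In/E} → row (5,8) (5,8) (6,4) (6,4)
{d/R/In/W} → row (2,4) (2,4) (6,4) (6,4)
{d/R/Out/E} → row (5,8) (5,8) (3,8) (3,8)
{d/R/Out/W} → row (2,4) (2,4) (3,8) (3,8)
{d/M/In/E, d/M/In/W} → row (8,8) (8,8) (6,4) (6,4)
{d/M/Out/E, d/M/Out/W} → row (8,8) (8,8) (3,8) (3,8)
{d/C/In/E, d/C/In/W} → row (7,3) (7,3) (6,4) (6,4)
{d/C/Out/E, d/C/Out/W} → row (7,3) (7,3) (3,8) (3,8)
{e/R/In/E, e/R/In/W, e/R/Out/E, e/R/Out/W, e/M/In/E, e/M/In/W, e/M/Out/E, e/M/Out/W, e/C/In/E, e/C/In/W, e/C/Out/E, e/C/Out/W} → row (5,4) (6,4) (5,4) (6,4)
{c/R/In/E, c/R/In/W, c/R/Out/E, c/R/Out/W, c/M/In/E, c/M/In/W, c/M/Out/E, c/M/Out/W, c/C/In/E, c/C/In/W, c/C/Out/E, c/C/Out/W} → row (2,7) (2,7) (2,7) (2,7)
That's 10 distinct rows out of 36 strategies.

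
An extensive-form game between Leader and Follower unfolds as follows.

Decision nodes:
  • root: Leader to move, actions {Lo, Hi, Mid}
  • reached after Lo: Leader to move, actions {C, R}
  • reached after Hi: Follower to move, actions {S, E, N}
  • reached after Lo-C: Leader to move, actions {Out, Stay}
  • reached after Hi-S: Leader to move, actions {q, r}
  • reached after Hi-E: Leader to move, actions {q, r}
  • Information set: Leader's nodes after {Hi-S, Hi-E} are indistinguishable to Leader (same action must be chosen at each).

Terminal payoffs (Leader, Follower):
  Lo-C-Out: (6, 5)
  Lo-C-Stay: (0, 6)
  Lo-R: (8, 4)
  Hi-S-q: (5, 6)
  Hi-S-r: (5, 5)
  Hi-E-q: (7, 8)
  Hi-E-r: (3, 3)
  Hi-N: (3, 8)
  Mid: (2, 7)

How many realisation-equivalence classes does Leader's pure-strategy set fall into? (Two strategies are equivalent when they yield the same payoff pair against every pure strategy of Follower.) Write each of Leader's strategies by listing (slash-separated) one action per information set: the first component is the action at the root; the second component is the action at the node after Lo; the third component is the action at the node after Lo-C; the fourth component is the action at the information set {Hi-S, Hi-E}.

6

Leader has 24 pure strategies: Lo/C/Out/q, Lo/C/Out/r, Lo/C/Stay/q, Lo/C/Stay/r, Lo/R/Out/q, Lo/R/Out/r, Lo/R/Stay/q, Lo/R/Stay/r, Hi/C/Out/q, Hi/C/Out/r, Hi/C/Stay/q, Hi/C/Stay/r, Hi/R/Out/q, Hi/R/Out/r, Hi/R/Stay/q, Hi/R/Stay/r, Mid/C/Out/q, Mid/C/Out/r, Mid/C/Stay/q, Mid/C/Stay/r, Mid/R/Out/q, Mid/R/Out/r, Mid/R/Stay/q, Mid/R/Stay/r. Columns: S, E, N.
{Lo/C/Out/q, Lo/C/Out/r} → row (6,5) (6,5) (6,5)
{Lo/C/Stay/q, Lo/C/Stay/r} → row (0,6) (0,6) (0,6)
{Lo/R/Out/q, Lo/R/Out/r, Lo/R/Stay/q, Lo/R/Stay/r} → row (8,4) (8,4) (8,4)
{Hi/C/Out/q, Hi/C/Stay/q, Hi/R/Out/q, Hi/R/Stay/q} → row (5,6) (7,8) (3,8)
{Hi/C/Out/r, Hi/C/Stay/r, Hi/R/Out/r, Hi/R/Stay/r} → row (5,5) (3,3) (3,8)
{Mid/C/Out/q, Mid/C/Out/r, Mid/C/Stay/q, Mid/C/Stay/r, Mid/R/Out/q, Mid/R/Out/r, Mid/R/Stay/q, Mid/R/Stay/r} → row (2,7) (2,7) (2,7)
That's 6 distinct rows out of 24 strategies.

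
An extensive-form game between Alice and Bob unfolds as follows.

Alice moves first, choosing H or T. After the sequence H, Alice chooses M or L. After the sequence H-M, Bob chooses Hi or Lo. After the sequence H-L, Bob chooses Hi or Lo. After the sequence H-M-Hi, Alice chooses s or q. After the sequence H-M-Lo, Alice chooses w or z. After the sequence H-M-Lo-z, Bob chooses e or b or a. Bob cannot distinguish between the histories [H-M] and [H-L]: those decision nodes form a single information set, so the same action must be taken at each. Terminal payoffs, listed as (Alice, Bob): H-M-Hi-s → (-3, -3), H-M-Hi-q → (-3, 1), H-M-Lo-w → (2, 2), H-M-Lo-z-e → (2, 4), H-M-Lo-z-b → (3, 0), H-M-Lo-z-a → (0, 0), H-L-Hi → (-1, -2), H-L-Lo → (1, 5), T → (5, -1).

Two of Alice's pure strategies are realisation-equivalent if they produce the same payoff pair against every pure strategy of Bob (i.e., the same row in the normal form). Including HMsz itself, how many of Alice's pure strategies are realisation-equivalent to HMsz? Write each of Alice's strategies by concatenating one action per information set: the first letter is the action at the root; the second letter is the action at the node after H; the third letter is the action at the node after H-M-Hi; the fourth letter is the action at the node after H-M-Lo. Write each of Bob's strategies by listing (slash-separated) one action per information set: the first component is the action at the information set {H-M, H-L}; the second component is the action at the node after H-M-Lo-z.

1

Row for HMsz (columns Hi/e, Hi/b, Hi/a, Lo/e, Lo/b, Lo/a): (-3,-3) (-3,-3) (-3,-3) (2,4) (3,0) (0,0).
Every one of Alice's information sets is on the play path for some reply by Bob when Alice follows HMsz.
Changing the action at any of them therefore changes at least one column, so only HMsz itself gives this row.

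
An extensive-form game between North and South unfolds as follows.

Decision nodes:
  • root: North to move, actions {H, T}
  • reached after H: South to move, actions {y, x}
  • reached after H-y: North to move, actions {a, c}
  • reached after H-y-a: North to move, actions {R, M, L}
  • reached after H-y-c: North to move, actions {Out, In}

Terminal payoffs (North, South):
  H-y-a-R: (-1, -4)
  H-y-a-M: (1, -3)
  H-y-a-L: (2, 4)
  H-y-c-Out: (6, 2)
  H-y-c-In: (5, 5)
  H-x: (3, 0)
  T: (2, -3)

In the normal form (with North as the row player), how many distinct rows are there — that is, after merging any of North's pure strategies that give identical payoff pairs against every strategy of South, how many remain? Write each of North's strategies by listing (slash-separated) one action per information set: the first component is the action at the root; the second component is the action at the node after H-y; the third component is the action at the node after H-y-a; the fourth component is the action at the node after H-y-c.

6

North has 24 pure strategies: H/a/R/Out, H/a/R/In, H/a/M/Out, H/a/M/In, H/a/L/Out, H/a/L/In, H/c/R/Out, H/c/R/In, H/c/M/Out, H/c/M/In, H/c/L/Out, H/c/L/In, T/a/R/Out, T/a/R/In, T/a/M/Out, T/a/M/In, T/a/L/Out, T/a/L/In, T/c/R/Out, T/c/R/In, T/c/M/Out, T/c/M/In, T/c/L/Out, T/c/L/In. Columns: y, x.
{H/a/R/Out, H/a/R/In} → row (-1,-4) (3,0)
{H/a/M/Out, H/a/M/In} → row (1,-3) (3,0)
{H/a/L/Out, H/a/L/In} → row (2,4) (3,0)
{H/c/R/Out, H/c/M/Out, H/c/L/Out} → row (6,2) (3,0)
{H/c/R/In, H/c/M/In, H/c/L/In} → row (5,5) (3,0)
{T/a/R/Out, T/a/R/In, T/a/M/Out, T/a/M/In, T/a/L/Out, T/a/L/In, T/c/R/Out, T/c/R/In, T/c/M/Out, T/c/M/In, T/c/L/Out, T/c/L/In} → row (2,-3) (2,-3)
That's 6 distinct rows out of 24 strategies.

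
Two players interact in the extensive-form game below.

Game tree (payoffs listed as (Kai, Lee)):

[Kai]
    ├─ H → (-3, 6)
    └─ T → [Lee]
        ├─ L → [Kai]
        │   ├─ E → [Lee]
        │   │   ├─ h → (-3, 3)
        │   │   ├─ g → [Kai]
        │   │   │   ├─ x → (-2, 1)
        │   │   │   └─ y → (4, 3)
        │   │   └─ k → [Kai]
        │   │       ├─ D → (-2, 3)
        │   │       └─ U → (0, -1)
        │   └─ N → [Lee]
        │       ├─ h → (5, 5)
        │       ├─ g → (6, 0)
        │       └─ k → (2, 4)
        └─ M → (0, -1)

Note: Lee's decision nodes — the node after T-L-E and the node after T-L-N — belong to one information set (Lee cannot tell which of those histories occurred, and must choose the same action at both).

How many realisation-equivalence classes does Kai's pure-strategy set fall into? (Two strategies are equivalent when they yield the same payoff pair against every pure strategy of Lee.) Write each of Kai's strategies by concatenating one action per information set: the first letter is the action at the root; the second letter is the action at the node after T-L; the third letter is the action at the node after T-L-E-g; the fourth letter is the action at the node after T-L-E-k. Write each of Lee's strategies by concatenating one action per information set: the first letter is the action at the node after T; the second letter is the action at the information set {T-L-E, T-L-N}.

6

Kai has 16 pure strategies: HExD, HExU, HEyD, HEyU, HNxD, HNxU, HNyD, HNyU, TExD, TExU, TEyD, TEyU, TNxD, TNxU, TNyD, TNyU. Columns: Lh, Lg, Lk, Mh, Mg, Mk.
{HExD, HExU, HEyD, HEyU, HNxD, HNxU, HNyD, HNyU} → row (-3,6) (-3,6) (-3,6) (-3,6) (-3,6) (-3,6)
{TExD} → row (-3,3) (-2,1) (-2,3) (0,-1) (0,-1) (0,-1)
{TExU} → row (-3,3) (-2,1) (0,-1) (0,-1) (0,-1) (0,-1)
{TEyD} → row (-3,3) (4,3) (-2,3) (0,-1) (0,-1) (0,-1)
{TEyU} → row (-3,3) (4,3) (0,-1) (0,-1) (0,-1) (0,-1)
{TNxD, TNxU, TNyD, TNyU} → row (5,5) (6,0) (2,4) (0,-1) (0,-1) (0,-1)
That's 6 distinct rows out of 16 strategies.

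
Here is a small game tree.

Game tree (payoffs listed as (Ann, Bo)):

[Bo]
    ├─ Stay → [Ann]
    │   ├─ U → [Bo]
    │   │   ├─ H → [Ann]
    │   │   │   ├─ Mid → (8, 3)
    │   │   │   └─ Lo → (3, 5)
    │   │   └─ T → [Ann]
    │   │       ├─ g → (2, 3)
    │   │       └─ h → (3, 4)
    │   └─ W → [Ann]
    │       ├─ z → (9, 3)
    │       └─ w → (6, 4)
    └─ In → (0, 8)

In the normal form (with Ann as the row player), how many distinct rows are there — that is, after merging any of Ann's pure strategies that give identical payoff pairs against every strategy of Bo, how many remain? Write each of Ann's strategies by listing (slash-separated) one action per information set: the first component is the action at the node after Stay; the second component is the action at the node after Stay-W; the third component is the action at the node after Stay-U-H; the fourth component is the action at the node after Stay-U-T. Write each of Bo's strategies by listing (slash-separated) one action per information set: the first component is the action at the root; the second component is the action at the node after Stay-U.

6

Ann has 16 pure strategies: U/z/Mid/g, U/z/Mid/h, U/z/Lo/g, U/z/Lo/h, U/w/Mid/g, U/w/Mid/h, U/w/Lo/g, U/w/Lo/h, W/z/Mid/g, W/z/Mid/h, W/z/Lo/g, W/z/Lo/h, W/w/Mid/g, W/w/Mid/h, W/w/Lo/g, W/w/Lo/h. Columns: Stay/H, Stay/T, In/H, In/T.
{U/z/Mid/g, U/w/Mid/g} → row (8,3) (2,3) (0,8) (0,8)
{U/z/Mid/h, U/w/Mid/h} → row (8,3) (3,4) (0,8) (0,8)
{U/z/Lo/g, U/w/Lo/g} → row (3,5) (2,3) (0,8) (0,8)
{U/z/Lo/h, U/w/Lo/h} → row (3,5) (3,4) (0,8) (0,8)
{W/z/Mid/g, W/z/Mid/h, W/z/Lo/g, W/z/Lo/h} → row (9,3) (9,3) (0,8) (0,8)
{W/w/Mid/g, W/w/Mid/h, W/w/Lo/g, W/w/Lo/h} → row (6,4) (6,4) (0,8) (0,8)
That's 6 distinct rows out of 16 strategies.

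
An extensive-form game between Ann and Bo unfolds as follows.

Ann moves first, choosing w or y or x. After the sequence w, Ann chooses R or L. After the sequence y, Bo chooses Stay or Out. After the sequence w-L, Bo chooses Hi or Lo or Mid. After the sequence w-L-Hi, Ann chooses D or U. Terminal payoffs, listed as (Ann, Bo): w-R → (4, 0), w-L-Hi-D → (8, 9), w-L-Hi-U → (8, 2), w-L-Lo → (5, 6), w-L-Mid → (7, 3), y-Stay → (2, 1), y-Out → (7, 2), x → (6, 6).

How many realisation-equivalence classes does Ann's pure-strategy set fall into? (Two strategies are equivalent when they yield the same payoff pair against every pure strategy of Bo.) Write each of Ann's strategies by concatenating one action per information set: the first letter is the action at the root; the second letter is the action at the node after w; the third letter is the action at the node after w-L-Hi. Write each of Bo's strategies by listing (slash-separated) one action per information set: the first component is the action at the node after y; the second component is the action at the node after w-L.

5

Ann has 12 pure strategies: wRD, wRU, wLD, wLU, yRD, yRU, yLD, yLU, xRD, xRU, xLD, xLU. Columns: Stay/Hi, Stay/Lo, Stay/Mid, Out/Hi, Out/Lo, Out/Mid.
{wRD, wRU} → row (4,0) (4,0) (4,0) (4,0) (4,0) (4,0)
{wLD} → row (8,9) (5,6) (7,3) (8,9) (5,6) (7,3)
{wLU} → row (8,2) (5,6) (7,3) (8,2) (5,6) (7,3)
{yRD, yRU, yLD, yLU} → row (2,1) (2,1) (2,1) (7,2) (7,2) (7,2)
{xRD, xRU, xLD, xLU} → row (6,6) (6,6) (6,6) (6,6) (6,6) (6,6)
That's 5 distinct rows out of 12 strategies.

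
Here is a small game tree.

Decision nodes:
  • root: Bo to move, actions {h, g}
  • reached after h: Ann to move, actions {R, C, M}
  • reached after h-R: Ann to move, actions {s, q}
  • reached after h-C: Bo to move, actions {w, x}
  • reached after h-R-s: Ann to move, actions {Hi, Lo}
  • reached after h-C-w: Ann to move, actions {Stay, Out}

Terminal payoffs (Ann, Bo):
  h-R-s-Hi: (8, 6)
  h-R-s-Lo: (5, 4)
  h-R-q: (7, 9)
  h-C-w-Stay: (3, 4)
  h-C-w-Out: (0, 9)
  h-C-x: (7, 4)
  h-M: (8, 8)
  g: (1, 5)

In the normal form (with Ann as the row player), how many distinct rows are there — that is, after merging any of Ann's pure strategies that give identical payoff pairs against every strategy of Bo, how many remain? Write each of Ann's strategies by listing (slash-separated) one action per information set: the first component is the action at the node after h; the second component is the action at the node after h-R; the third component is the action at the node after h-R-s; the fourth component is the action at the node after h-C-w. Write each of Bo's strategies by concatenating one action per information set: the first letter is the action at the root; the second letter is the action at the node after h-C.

Ann has 24 pure strategies: R/s/Hi/Stay, R/s/Hi/Out, R/s/Lo/Stay, R/s/Lo/Out, R/q/Hi/Stay, R/q/Hi/Out, R/q/Lo/Stay, R/q/Lo/Out, C/s/Hi/Stay, C/s/Hi/Out, C/s/Lo/Stay, C/s/Lo/Out, C/q/Hi/Stay, C/q/Hi/Out, C/q/Lo/Stay, C/q/Lo/Out, M/s/Hi/Stay, M/s/Hi/Out, M/s/Lo/Stay, M/s/Lo/Out, M/q/Hi/Stay, M/q/Hi/Out, M/q/Lo/Stay, M/q/Lo/Out. Columns: hw, hx, gw, gx.
{R/s/Hi/Stay, R/s/Hi/Out} → row (8,6) (8,6) (1,5) (1,5)
{R/s/Lo/Stay, R/s/Lo/Out} → row (5,4) (5,4) (1,5) (1,5)
{R/q/Hi/Stay, R/q/Hi/Out, R/q/Lo/Stay, R/q/Lo/Out} → row (7,9) (7,9) (1,5) (1,5)
{C/s/Hi/Stay, C/s/Lo/Stay, C/q/Hi/Stay, C/q/Lo/Stay} → row (3,4) (7,4) (1,5) (1,5)
{C/s/Hi/Out, C/s/Lo/Out, C/q/Hi/Out, C/q/Lo/Out} → row (0,9) (7,4) (1,5) (1,5)
{M/s/Hi/Stay, M/s/Hi/Out, M/s/Lo/Stay, M/s/Lo/Out, M/q/Hi/Stay, M/q/Hi/Out, M/q/Lo/Stay, M/q/Lo/Out} → row (8,8) (8,8) (1,5) (1,5)
That's 6 distinct rows out of 24 strategies.

6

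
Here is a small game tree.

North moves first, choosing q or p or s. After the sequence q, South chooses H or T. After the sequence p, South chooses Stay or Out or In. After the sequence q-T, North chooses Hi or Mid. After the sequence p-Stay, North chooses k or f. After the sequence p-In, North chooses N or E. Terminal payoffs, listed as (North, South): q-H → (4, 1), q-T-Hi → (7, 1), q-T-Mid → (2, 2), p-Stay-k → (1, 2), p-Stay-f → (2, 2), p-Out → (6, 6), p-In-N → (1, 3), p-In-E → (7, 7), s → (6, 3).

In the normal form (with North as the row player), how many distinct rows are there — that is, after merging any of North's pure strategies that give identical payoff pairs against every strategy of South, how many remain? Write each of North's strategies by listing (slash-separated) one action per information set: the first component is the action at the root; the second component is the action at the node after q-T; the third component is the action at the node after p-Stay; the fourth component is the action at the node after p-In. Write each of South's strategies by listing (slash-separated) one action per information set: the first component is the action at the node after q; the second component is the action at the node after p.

North has 24 pure strategies: q/Hi/k/N, q/Hi/k/E, q/Hi/f/N, q/Hi/f/E, q/Mid/k/N, q/Mid/k/E, q/Mid/f/N, q/Mid/f/E, p/Hi/k/N, p/Hi/k/E, p/Hi/f/N, p/Hi/f/E, p/Mid/k/N, p/Mid/k/E, p/Mid/f/N, p/Mid/f/E, s/Hi/k/N, s/Hi/k/E, s/Hi/f/N, s/Hi/f/E, s/Mid/k/N, s/Mid/k/E, s/Mid/f/N, s/Mid/f/E. Columns: H/Stay, H/Out, H/In, T/Stay, T/Out, T/In.
{q/Hi/k/N, q/Hi/k/E, q/Hi/f/N, q/Hi/f/E} → row (4,1) (4,1) (4,1) (7,1) (7,1) (7,1)
{q/Mid/k/N, q/Mid/k/E, q/Mid/f/N, q/Mid/f/E} → row (4,1) (4,1) (4,1) (2,2) (2,2) (2,2)
{p/Hi/k/N, p/Mid/k/N} → row (1,2) (6,6) (1,3) (1,2) (6,6) (1,3)
{p/Hi/k/E, p/Mid/k/E} → row (1,2) (6,6) (7,7) (1,2) (6,6) (7,7)
{p/Hi/f/N, p/Mid/f/N} → row (2,2) (6,6) (1,3) (2,2) (6,6) (1,3)
{p/Hi/f/E, p/Mid/f/E} → row (2,2) (6,6) (7,7) (2,2) (6,6) (7,7)
{s/Hi/k/N, s/Hi/k/E, s/Hi/f/N, s/Hi/f/E, s/Mid/k/N, s/Mid/k/E, s/Mid/f/N, s/Mid/f/E} → row (6,3) (6,3) (6,3) (6,3) (6,3) (6,3)
That's 7 distinct rows out of 24 strategies.

7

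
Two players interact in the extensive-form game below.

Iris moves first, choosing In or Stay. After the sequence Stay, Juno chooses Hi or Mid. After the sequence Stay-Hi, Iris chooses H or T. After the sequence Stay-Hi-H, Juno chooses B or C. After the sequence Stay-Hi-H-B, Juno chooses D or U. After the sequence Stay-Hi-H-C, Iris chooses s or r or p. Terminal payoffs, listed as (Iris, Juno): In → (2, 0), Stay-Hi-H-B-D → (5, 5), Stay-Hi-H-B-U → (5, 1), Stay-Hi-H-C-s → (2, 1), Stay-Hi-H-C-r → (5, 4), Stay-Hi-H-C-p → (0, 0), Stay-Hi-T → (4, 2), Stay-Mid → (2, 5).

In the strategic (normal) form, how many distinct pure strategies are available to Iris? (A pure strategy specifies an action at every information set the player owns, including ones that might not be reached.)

12

Iris owns the root with actions {In, Stay} — two choices.
Iris owns the node after Stay-Hi with actions {H, T} — two choices.
Iris owns the node after Stay-Hi-H-C with actions {s, r, p} — three choices.
A pure strategy fixes one action at each information set independently, so the count is the product 2 × 2 × 3 = 12.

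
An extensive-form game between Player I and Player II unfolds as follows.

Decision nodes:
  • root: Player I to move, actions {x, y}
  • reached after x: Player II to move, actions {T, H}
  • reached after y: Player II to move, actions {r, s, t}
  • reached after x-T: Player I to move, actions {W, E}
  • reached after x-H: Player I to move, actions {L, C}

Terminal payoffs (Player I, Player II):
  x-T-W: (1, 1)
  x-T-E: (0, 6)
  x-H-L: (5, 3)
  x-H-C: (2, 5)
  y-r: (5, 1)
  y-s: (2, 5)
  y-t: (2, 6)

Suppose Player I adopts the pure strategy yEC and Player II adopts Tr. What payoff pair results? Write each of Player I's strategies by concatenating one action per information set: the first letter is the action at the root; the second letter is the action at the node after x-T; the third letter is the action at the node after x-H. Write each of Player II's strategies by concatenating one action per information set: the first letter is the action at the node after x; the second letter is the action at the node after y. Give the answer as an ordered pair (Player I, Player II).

(5, 1)

Trace the play path from the root:
  Player I plays y
  Player II plays r at [y]
→ terminal payoff (5, 1).
(Player I's choice at the node after x-T is never reached on this path, so it doesn't affect the outcome.)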